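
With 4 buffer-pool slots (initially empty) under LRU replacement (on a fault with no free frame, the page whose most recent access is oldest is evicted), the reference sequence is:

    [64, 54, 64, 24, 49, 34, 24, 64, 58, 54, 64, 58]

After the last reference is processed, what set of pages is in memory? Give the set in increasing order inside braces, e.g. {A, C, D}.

{24, 54, 58, 64}

64 → fault, frames {64}
54 → fault, frames {64,54}
64 → hit
24 → fault, frames {54,64,24}
49 → fault, frames {54,64,24,49}
34 → fault, evict 54, frames {64,24,49,34}
24 → hit
64 → hit
58 → fault, evict 49, frames {34,24,64,58}
54 → fault, evict 34, frames {24,64,58,54}
64 → hit
58 → hit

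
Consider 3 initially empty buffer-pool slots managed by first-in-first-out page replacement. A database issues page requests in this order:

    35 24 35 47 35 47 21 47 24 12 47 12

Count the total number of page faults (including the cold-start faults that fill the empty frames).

35 -> fault, frames (35)
24 -> fault, frames (35 24)
35 -> hit
47 -> fault, frames (35 24 47)
35 -> hit
47 -> hit
21 -> fault, evict 35, frames (24 47 21)
47 -> hit
24 -> hit
12 -> fault, evict 24, frames (47 21 12)
47 -> hit
12 -> hit
Page faults: 5.

5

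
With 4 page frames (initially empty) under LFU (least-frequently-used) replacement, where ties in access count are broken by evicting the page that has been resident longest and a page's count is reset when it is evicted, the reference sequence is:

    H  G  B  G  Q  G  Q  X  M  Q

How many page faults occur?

H: miss, frames {H}
G: miss, frames {H,G}
B: miss, frames {H,G,B}
G: hit
Q: miss, frames {H,G,B,Q}
G: hit
Q: hit
X: miss, evict H, frames {G,B,Q,X}
M: miss, evict B, frames {G,Q,X,M}
Q: hit
Page faults: 6.

6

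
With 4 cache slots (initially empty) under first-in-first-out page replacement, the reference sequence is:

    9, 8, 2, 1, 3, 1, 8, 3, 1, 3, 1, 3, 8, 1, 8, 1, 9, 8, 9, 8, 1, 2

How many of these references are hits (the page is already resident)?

9: fault, frames (9)
8: fault, frames (9 8)
2: fault, frames (9 8 2)
1: fault, frames (9 8 2 1)
3: fault, evict 9, frames (8 2 1 3)
1: hit
8: hit
3: hit
1: hit
3: hit
1: hit
3: hit
8: hit
1: hit
8: hit
1: hit
9: fault, evict 8, frames (2 1 3 9)
8: fault, evict 2, frames (1 3 9 8)
9: hit
8: hit
1: hit
2: fault, evict 1, frames (3 9 8 2)
Hits: 14.

14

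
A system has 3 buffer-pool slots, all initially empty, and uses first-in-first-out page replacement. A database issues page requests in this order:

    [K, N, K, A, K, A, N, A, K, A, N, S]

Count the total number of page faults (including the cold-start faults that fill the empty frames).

4

K: miss, frames (K)
N: miss, frames (K N)
K: hit
A: miss, frames (K N A)
K: hit
A: hit
N: hit
A: hit
K: hit
A: hit
N: hit
S: miss, evict K, frames (N A S)
Page faults: 4.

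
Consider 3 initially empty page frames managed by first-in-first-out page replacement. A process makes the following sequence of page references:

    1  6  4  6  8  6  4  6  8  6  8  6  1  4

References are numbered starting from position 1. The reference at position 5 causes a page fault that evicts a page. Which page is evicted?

1

pos 1: 1 -> fault, frames [1]
pos 2: 6 -> fault, frames [1, 6]
pos 3: 4 -> fault, frames [1, 6, 4]
pos 4: 6 -> hit
pos 5: 8 -> fault, evict 1, frames [6, 4, 8]
At position 5, page 1 is evicted.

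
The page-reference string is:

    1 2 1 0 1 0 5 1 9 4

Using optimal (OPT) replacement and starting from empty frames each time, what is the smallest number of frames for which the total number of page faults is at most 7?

2

f=1: 10 faults
f=2: 6 faults
f=3: 6 faults
f=4: 6 faults
f=5: 6 faults
f=6: 6 faults
Smallest f with faults ≤ 7 is 2.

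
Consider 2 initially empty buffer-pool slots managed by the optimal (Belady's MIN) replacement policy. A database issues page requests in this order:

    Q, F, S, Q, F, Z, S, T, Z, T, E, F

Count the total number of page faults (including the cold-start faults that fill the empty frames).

8

Q -> fault, frames {Q}
F -> fault, frames {Q,F}
S -> fault, evict F, frames {Q,S}
Q -> hit
F -> fault, evict Q, frames {S,F}
Z -> fault, evict F, frames {S,Z}
S -> hit
T -> fault, evict S, frames {Z,T}
Z -> hit
T -> hit
E -> fault, evict T, frames {Z,E}
F -> fault, evict E, frames {Z,F}
Page faults: 8.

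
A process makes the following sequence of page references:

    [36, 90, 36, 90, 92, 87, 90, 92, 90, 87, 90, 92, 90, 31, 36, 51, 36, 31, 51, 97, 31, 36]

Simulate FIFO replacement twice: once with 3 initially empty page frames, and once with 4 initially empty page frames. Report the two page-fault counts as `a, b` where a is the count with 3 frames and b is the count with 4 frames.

3 frames: F F . . F F . . . . . . . F F F . . . F F F → 10 faults.
4 frames: F F . . F F . . . . . . . F F F . . . F . . → 8 faults.
8 < 10: adding a frame reduced faults, as is typical.

10, 8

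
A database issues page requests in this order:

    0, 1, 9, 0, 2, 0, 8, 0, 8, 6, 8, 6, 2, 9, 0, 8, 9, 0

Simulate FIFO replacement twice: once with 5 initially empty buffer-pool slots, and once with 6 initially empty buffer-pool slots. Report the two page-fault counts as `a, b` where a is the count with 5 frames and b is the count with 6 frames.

7, 6

5 frames: F F F . F . F . . F . . . . F . . . → 7 faults.
6 frames: F F F . F . F . . F . . . . . . . . → 6 faults.
6 < 7: adding a frame reduced faults, as is typical.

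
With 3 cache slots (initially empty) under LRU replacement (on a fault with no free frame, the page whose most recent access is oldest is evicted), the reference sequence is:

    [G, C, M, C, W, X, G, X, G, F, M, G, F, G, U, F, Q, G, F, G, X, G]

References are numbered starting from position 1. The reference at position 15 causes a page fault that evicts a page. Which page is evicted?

pos 1: G -> fault, frames {G}
pos 2: C -> fault, frames {G,C}
pos 3: M -> fault, frames {G,C,M}
pos 4: C -> hit
pos 5: W -> fault, evict G, frames {M,C,W}
pos 6: X -> fault, evict M, frames {C,W,X}
pos 7: G -> fault, evict C, frames {W,X,G}
pos 8: X -> hit
pos 9: G -> hit
pos 10: F -> fault, evict W, frames {X,G,F}
pos 11: M -> fault, evict X, frames {G,F,M}
pos 12: G -> hit
pos 13: F -> hit
pos 14: G -> hit
pos 15: U -> fault, evict M, frames {F,G,U}
At position 15, page M is evicted.

M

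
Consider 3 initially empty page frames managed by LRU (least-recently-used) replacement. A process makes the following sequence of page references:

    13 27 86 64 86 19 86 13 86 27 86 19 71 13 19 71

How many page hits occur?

6

13 → fault, frames [13]
27 → fault, frames [13, 27]
86 → fault, frames [13, 27, 86]
64 → fault, evict 13, frames [27, 86, 64]
86 → hit
19 → fault, evict 27, frames [64, 86, 19]
86 → hit
13 → fault, evict 64, frames [19, 86, 13]
86 → hit
27 → fault, evict 19, frames [13, 86, 27]
86 → hit
19 → fault, evict 13, frames [27, 86, 19]
71 → fault, evict 27, frames [86, 19, 71]
13 → fault, evict 86, frames [19, 71, 13]
19 → hit
71 → hit
Hits: 6.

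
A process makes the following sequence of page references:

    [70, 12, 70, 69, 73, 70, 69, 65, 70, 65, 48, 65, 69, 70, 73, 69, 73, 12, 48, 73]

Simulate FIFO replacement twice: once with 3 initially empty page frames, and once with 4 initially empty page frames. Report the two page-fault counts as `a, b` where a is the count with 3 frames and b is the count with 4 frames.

12, 10

3 frames: F F . F F F . F . . F . F F F . . F F . → 12 faults.
4 frames: F F . F F . . F F . F . F . F . . F . . → 10 faults.
10 < 12: adding a frame reduced faults, as is typical.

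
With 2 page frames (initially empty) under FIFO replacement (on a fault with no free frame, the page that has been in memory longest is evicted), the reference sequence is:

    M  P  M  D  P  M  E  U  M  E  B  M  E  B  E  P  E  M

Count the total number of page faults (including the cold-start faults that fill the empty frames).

M: fault, frames {M}
P: fault, frames {M,P}
M: hit
D: fault, evict M, frames {P,D}
P: hit
M: fault, evict P, frames {D,M}
E: fault, evict D, frames {M,E}
U: fault, evict M, frames {E,U}
M: fault, evict E, frames {U,M}
E: fault, evict U, frames {M,E}
B: fault, evict M, frames {E,B}
M: fault, evict E, frames {B,M}
E: fault, evict B, frames {M,E}
B: fault, evict M, frames {E,B}
E: hit
P: fault, evict E, frames {B,P}
E: fault, evict B, frames {P,E}
M: fault, evict P, frames {E,M}
Page faults: 15.

15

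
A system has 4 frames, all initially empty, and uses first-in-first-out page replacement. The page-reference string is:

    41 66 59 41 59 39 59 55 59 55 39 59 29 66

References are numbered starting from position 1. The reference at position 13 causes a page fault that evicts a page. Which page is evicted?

66

pos 1: 41 → miss, frames [41]
pos 2: 66 → miss, frames [41, 66]
pos 3: 59 → miss, frames [41, 66, 59]
pos 4: 41 → hit
pos 5: 59 → hit
pos 6: 39 → miss, frames [41, 66, 59, 39]
pos 7: 59 → hit
pos 8: 55 → miss, evict 41, frames [66, 59, 39, 55]
pos 9: 59 → hit
pos 10: 55 → hit
pos 11: 39 → hit
pos 12: 59 → hit
pos 13: 29 → miss, evict 66, frames [59, 39, 55, 29]
At position 13, page 66 is evicted.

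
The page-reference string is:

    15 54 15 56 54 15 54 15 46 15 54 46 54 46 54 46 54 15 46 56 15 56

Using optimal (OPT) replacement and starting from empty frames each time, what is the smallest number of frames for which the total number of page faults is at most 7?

f=1: 22 faults
f=2: 8 faults
f=3: 5 faults
f=4: 4 faults
Smallest f with faults ≤ 7 is 3.

3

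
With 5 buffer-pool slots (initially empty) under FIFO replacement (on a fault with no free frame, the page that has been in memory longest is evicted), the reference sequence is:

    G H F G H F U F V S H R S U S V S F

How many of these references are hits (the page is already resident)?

11

G: miss, frames {G}
H: miss, frames {G,H}
F: miss, frames {G,H,F}
G: hit
H: hit
F: hit
U: miss, frames {G,H,F,U}
F: hit
V: miss, frames {G,H,F,U,V}
S: miss, evict G, frames {H,F,U,V,S}
H: hit
R: miss, evict H, frames {F,U,V,S,R}
S: hit
U: hit
S: hit
V: hit
S: hit
F: hit
Hits: 11.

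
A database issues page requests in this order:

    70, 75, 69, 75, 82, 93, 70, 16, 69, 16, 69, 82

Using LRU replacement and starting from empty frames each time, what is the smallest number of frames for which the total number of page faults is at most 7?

5

f=1: 12 faults
f=2: 9 faults
f=3: 9 faults
f=4: 9 faults
f=5: 7 faults
f=6: 6 faults
Smallest f with faults ≤ 7 is 5.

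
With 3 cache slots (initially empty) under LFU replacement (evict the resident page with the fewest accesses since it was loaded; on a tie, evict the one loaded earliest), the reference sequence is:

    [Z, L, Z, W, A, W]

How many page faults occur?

4

Z: fault, frames [Z]
L: fault, frames [Z, L]
Z: hit
W: fault, frames [Z, L, W]
A: fault, evict L, frames [Z, W, A]
W: hit
Page faults: 4.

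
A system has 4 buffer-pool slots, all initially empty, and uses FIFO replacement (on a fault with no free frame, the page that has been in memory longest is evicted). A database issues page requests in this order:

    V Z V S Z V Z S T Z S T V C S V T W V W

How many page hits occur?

13

V: miss, frames {V}
Z: miss, frames {V,Z}
V: hit
S: miss, frames {V,Z,S}
Z: hit
V: hit
Z: hit
S: hit
T: miss, frames {V,Z,S,T}
Z: hit
S: hit
T: hit
V: hit
C: miss, evict V, frames {Z,S,T,C}
S: hit
V: miss, evict Z, frames {S,T,C,V}
T: hit
W: miss, evict S, frames {T,C,V,W}
V: hit
W: hit
Hits: 13.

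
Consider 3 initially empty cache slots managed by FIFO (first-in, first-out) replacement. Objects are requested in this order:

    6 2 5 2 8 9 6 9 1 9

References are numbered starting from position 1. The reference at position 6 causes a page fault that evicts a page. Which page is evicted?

pos 1: 6 -> miss, frames (6)
pos 2: 2 -> miss, frames (6 2)
pos 3: 5 -> miss, frames (6 2 5)
pos 4: 2 -> hit
pos 5: 8 -> miss, evict 6, frames (2 5 8)
pos 6: 9 -> miss, evict 2, frames (5 8 9)
At position 6, page 2 is evicted.

2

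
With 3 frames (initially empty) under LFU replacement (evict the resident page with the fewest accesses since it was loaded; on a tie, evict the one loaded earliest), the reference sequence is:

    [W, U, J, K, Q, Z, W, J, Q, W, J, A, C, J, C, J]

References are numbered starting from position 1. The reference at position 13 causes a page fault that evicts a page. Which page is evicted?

A

pos 1: W -> fault, frames (W)
pos 2: U -> fault, frames (W U)
pos 3: J -> fault, frames (W U J)
pos 4: K -> fault, evict W, frames (U J K)
pos 5: Q -> fault, evict U, frames (J K Q)
pos 6: Z -> fault, evict J, frames (K Q Z)
pos 7: W -> fault, evict K, frames (Q Z W)
pos 8: J -> fault, evict Q, frames (Z W J)
pos 9: Q -> fault, evict Z, frames (W J Q)
pos 10: W -> hit
pos 11: J -> hit
pos 12: A -> fault, evict Q, frames (W J A)
pos 13: C -> fault, evict A, frames (W J C)
At position 13, page A is evicted.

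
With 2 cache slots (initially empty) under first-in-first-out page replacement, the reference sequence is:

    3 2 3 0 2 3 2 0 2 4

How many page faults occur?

3 → miss, frames (3)
2 → miss, frames (3 2)
3 → hit
0 → miss, evict 3, frames (2 0)
2 → hit
3 → miss, evict 2, frames (0 3)
2 → miss, evict 0, frames (3 2)
0 → miss, evict 3, frames (2 0)
2 → hit
4 → miss, evict 2, frames (0 4)
Page faults: 7.

7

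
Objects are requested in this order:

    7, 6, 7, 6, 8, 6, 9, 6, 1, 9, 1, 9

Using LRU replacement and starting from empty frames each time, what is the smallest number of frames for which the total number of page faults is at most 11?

2

f=1: 12 faults
f=2: 6 faults
f=3: 5 faults
f=4: 5 faults
f=5: 5 faults
Smallest f with faults ≤ 11 is 2.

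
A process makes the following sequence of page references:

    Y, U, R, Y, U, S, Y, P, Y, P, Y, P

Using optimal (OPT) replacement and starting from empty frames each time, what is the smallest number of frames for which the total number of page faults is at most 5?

f=1: 12 faults
f=2: 6 faults
f=3: 5 faults
f=4: 5 faults
f=5: 5 faults
Smallest f with faults ≤ 5 is 3.

3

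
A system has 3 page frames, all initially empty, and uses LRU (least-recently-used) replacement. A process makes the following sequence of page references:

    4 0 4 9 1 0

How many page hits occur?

4 → miss, frames {4}
0 → miss, frames {4,0}
4 → hit
9 → miss, frames {0,4,9}
1 → miss, evict 0, frames {4,9,1}
0 → miss, evict 4, frames {9,1,0}
Hits: 1.

1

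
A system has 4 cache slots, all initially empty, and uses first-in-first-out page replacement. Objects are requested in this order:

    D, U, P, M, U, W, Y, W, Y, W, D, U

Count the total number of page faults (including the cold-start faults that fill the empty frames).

D -> miss, frames [D]
U -> miss, frames [D, U]
P -> miss, frames [D, U, P]
M -> miss, frames [D, U, P, M]
U -> hit
W -> miss, evict D, frames [U, P, M, W]
Y -> miss, evict U, frames [P, M, W, Y]
W -> hit
Y -> hit
W -> hit
D -> miss, evict P, frames [M, W, Y, D]
U -> miss, evict M, frames [W, Y, D, U]
Page faults: 8.

8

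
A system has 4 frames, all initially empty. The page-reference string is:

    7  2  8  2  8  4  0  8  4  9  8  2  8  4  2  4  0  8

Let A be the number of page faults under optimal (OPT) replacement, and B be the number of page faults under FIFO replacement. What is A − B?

-3

Under OPT: F F F . . F F . . F . . . . . . F . → 7 faults.
Under FIFO: F F F . . F F . . F . F F F . . F . → 10 faults.
A − B = 7 − 10 = -3.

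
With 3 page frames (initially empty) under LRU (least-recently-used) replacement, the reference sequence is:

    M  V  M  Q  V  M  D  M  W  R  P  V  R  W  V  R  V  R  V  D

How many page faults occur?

M → fault, frames {M}
V → fault, frames {M,V}
M → hit
Q → fault, frames {V,M,Q}
V → hit
M → hit
D → fault, evict Q, frames {V,M,D}
M → hit
W → fault, evict V, frames {D,M,W}
R → fault, evict D, frames {M,W,R}
P → fault, evict M, frames {W,R,P}
V → fault, evict W, frames {R,P,V}
R → hit
W → fault, evict P, frames {V,R,W}
V → hit
R → hit
V → hit
R → hit
V → hit
D → fault, evict W, frames {R,V,D}
Page faults: 10.

10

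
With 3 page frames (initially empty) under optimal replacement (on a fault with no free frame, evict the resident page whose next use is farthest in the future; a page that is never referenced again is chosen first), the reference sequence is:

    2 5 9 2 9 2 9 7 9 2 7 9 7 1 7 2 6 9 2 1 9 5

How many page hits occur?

2: fault, frames {2}
5: fault, frames {2,5}
9: fault, frames {2,5,9}
2: hit
9: hit
2: hit
9: hit
7: fault, evict 5, frames {2,9,7}
9: hit
2: hit
7: hit
9: hit
7: hit
1: fault, evict 9, frames {2,7,1}
7: hit
2: hit
6: fault, evict 7, frames {2,1,6}
9: fault, evict 6, frames {2,1,9}
2: hit
1: hit
9: hit
5: fault, evict 9, frames {2,1,5}
Hits: 14.

14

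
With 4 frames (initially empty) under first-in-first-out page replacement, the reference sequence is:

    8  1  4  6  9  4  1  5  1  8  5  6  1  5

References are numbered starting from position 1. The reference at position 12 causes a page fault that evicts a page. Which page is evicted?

9

pos 1: 8: miss, frames [8]
pos 2: 1: miss, frames [8, 1]
pos 3: 4: miss, frames [8, 1, 4]
pos 4: 6: miss, frames [8, 1, 4, 6]
pos 5: 9: miss, evict 8, frames [1, 4, 6, 9]
pos 6: 4: hit
pos 7: 1: hit
pos 8: 5: miss, evict 1, frames [4, 6, 9, 5]
pos 9: 1: miss, evict 4, frames [6, 9, 5, 1]
pos 10: 8: miss, evict 6, frames [9, 5, 1, 8]
pos 11: 5: hit
pos 12: 6: miss, evict 9, frames [5, 1, 8, 6]
At position 12, page 9 is evicted.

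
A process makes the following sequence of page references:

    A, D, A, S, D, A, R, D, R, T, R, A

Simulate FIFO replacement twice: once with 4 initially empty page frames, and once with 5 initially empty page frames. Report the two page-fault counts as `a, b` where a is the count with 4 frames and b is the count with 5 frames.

6, 5

4 frames: F F . F . . F . . F . F → 6 faults.
5 frames: F F . F . . F . . F . . → 5 faults.
5 < 6: adding a frame reduced faults, as is typical.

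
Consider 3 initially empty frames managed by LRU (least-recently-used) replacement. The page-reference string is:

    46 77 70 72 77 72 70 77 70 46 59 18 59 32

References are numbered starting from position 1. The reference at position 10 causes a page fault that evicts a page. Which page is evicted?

pos 1: 46 -> miss, frames [46]
pos 2: 77 -> miss, frames [46, 77]
pos 3: 70 -> miss, frames [46, 77, 70]
pos 4: 72 -> miss, evict 46, frames [77, 70, 72]
pos 5: 77 -> hit
pos 6: 72 -> hit
pos 7: 70 -> hit
pos 8: 77 -> hit
pos 9: 70 -> hit
pos 10: 46 -> miss, evict 72, frames [77, 70, 46]
At position 10, page 72 is evicted.

72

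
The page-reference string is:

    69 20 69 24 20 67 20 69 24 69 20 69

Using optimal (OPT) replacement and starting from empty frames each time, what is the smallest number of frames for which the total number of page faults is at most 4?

f=1: 12 faults
f=2: 7 faults
f=3: 5 faults
f=4: 4 faults
Smallest f with faults ≤ 4 is 4.

4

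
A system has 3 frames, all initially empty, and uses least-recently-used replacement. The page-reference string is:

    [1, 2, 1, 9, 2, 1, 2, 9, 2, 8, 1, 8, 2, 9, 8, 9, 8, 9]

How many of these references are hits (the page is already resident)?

12

1: miss, frames (1)
2: miss, frames (1 2)
1: hit
9: miss, frames (2 1 9)
2: hit
1: hit
2: hit
9: hit
2: hit
8: miss, evict 1, frames (9 2 8)
1: miss, evict 9, frames (2 8 1)
8: hit
2: hit
9: miss, evict 1, frames (8 2 9)
8: hit
9: hit
8: hit
9: hit
Hits: 12.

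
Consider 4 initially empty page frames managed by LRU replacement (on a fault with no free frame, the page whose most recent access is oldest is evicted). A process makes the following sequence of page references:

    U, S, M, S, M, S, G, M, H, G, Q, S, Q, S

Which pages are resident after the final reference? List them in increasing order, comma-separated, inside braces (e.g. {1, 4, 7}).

{G, H, Q, S}

U → fault, frames {U}
S → fault, frames {U,S}
M → fault, frames {U,S,M}
S → hit
M → hit
S → hit
G → fault, frames {U,M,S,G}
M → hit
H → fault, evict U, frames {S,G,M,H}
G → hit
Q → fault, evict S, frames {M,H,G,Q}
S → fault, evict M, frames {H,G,Q,S}
Q → hit
S → hit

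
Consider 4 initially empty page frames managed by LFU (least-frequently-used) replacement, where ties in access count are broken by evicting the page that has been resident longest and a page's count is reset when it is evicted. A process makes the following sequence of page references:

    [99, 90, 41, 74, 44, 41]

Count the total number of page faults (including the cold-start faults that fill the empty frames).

99 → miss, frames (99)
90 → miss, frames (99 90)
41 → miss, frames (99 90 41)
74 → miss, frames (99 90 41 74)
44 → miss, evict 99, frames (90 41 74 44)
41 → hit
Page faults: 5.

5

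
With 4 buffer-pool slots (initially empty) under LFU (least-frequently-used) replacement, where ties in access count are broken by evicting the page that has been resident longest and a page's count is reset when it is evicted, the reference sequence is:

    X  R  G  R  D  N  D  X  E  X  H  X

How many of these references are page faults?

X → fault, frames (X)
R → fault, frames (X R)
G → fault, frames (X R G)
R → hit
D → fault, frames (X R G D)
N → fault, evict X, frames (R G D N)
D → hit
X → fault, evict G, frames (R D N X)
E → fault, evict N, frames (R D X E)
X → hit
H → fault, evict E, frames (R D X H)
X → hit
Page faults: 8.

8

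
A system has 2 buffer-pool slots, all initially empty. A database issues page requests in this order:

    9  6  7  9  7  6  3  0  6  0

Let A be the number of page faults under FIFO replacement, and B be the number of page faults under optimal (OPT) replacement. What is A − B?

2

Under FIFO: F F F F . F F F F . → 8 faults.
Under OPT: F F F . . F F F . . → 6 faults.
A − B = 8 − 6 = 2.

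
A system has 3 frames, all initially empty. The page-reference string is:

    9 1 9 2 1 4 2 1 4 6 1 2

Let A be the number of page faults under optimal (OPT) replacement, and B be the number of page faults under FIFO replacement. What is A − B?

Under OPT: F F . F . F . . . F . . → 5 faults.
Under FIFO: F F . F . F . . . F F F → 7 faults.
A − B = 5 − 7 = -2.

-2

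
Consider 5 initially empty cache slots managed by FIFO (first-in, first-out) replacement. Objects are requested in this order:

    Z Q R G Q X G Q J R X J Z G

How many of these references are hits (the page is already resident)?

Z: fault, frames (Z)
Q: fault, frames (Z Q)
R: fault, frames (Z Q R)
G: fault, frames (Z Q R G)
Q: hit
X: fault, frames (Z Q R G X)
G: hit
Q: hit
J: fault, evict Z, frames (Q R G X J)
R: hit
X: hit
J: hit
Z: fault, evict Q, frames (R G X J Z)
G: hit
Hits: 7.

7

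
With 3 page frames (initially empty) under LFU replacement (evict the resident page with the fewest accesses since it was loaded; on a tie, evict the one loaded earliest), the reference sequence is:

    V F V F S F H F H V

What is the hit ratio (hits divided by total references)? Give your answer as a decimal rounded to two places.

0.60

V -> miss, frames (V)
F -> miss, frames (V F)
V -> hit
F -> hit
S -> miss, frames (V F S)
F -> hit
H -> miss, evict S, frames (V F H)
F -> hit
H -> hit
V -> hit
Hits: 6 of 10 references → 6/10 = 0.6000.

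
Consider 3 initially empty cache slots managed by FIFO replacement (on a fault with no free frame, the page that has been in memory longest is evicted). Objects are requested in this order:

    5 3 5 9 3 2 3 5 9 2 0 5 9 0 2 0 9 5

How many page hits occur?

5: miss, frames (5)
3: miss, frames (5 3)
5: hit
9: miss, frames (5 3 9)
3: hit
2: miss, evict 5, frames (3 9 2)
3: hit
5: miss, evict 3, frames (9 2 5)
9: hit
2: hit
0: miss, evict 9, frames (2 5 0)
5: hit
9: miss, evict 2, frames (5 0 9)
0: hit
2: miss, evict 5, frames (0 9 2)
0: hit
9: hit
5: miss, evict 0, frames (9 2 5)
Hits: 9.

9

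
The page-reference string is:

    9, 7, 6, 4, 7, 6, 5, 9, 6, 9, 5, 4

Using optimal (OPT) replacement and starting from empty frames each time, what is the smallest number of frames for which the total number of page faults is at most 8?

3

f=1: 12 faults
f=2: 9 faults
f=3: 7 faults
f=4: 5 faults
f=5: 5 faults
Smallest f with faults ≤ 8 is 3.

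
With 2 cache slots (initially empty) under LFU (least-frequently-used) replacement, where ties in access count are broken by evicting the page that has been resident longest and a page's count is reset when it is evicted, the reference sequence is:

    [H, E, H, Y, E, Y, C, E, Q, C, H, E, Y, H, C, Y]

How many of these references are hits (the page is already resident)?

H → miss, frames {H}
E → miss, frames {H,E}
H → hit
Y → miss, evict E, frames {H,Y}
E → miss, evict Y, frames {H,E}
Y → miss, evict E, frames {H,Y}
C → miss, evict Y, frames {H,C}
E → miss, evict C, frames {H,E}
Q → miss, evict E, frames {H,Q}
C → miss, evict Q, frames {H,C}
H → hit
E → miss, evict C, frames {H,E}
Y → miss, evict E, frames {H,Y}
H → hit
C → miss, evict Y, frames {H,C}
Y → miss, evict C, frames {H,Y}
Hits: 3.

3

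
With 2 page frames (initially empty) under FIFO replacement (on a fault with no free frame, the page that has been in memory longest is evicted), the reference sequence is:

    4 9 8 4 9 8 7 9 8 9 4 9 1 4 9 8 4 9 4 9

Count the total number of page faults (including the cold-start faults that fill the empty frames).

4: miss, frames (4)
9: miss, frames (4 9)
8: miss, evict 4, frames (9 8)
4: miss, evict 9, frames (8 4)
9: miss, evict 8, frames (4 9)
8: miss, evict 4, frames (9 8)
7: miss, evict 9, frames (8 7)
9: miss, evict 8, frames (7 9)
8: miss, evict 7, frames (9 8)
9: hit
4: miss, evict 9, frames (8 4)
9: miss, evict 8, frames (4 9)
1: miss, evict 4, frames (9 1)
4: miss, evict 9, frames (1 4)
9: miss, evict 1, frames (4 9)
8: miss, evict 4, frames (9 8)
4: miss, evict 9, frames (8 4)
9: miss, evict 8, frames (4 9)
4: hit
9: hit
Page faults: 17.

17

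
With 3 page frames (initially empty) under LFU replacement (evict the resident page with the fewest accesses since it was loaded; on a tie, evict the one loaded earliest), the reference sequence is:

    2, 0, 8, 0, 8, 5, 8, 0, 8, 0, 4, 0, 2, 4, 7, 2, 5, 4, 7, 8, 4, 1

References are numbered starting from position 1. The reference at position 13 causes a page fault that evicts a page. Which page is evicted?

pos 1: 2 -> miss, frames [2]
pos 2: 0 -> miss, frames [2, 0]
pos 3: 8 -> miss, frames [2, 0, 8]
pos 4: 0 -> hit
pos 5: 8 -> hit
pos 6: 5 -> miss, evict 2, frames [0, 8, 5]
pos 7: 8 -> hit
pos 8: 0 -> hit
pos 9: 8 -> hit
pos 10: 0 -> hit
pos 11: 4 -> miss, evict 5, frames [0, 8, 4]
pos 12: 0 -> hit
pos 13: 2 -> miss, evict 4, frames [0, 8, 2]
At position 13, page 4 is evicted.

4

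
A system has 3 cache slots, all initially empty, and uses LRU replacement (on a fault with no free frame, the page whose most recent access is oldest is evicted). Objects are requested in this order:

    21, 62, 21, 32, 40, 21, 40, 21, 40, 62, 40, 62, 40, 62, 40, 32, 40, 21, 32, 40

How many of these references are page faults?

7

21 → miss, frames [21]
62 → miss, frames [21, 62]
21 → hit
32 → miss, frames [62, 21, 32]
40 → miss, evict 62, frames [21, 32, 40]
21 → hit
40 → hit
21 → hit
40 → hit
62 → miss, evict 32, frames [21, 40, 62]
40 → hit
62 → hit
40 → hit
62 → hit
40 → hit
32 → miss, evict 21, frames [62, 40, 32]
40 → hit
21 → miss, evict 62, frames [32, 40, 21]
32 → hit
40 → hit
Page faults: 7.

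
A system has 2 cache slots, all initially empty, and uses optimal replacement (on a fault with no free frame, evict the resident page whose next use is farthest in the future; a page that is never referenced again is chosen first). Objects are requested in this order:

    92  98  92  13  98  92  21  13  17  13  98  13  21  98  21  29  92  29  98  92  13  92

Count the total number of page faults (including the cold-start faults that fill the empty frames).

12

92 → miss, frames (92)
98 → miss, frames (92 98)
92 → hit
13 → miss, evict 92, frames (98 13)
98 → hit
92 → miss, evict 98, frames (13 92)
21 → miss, evict 92, frames (13 21)
13 → hit
17 → miss, evict 21, frames (13 17)
13 → hit
98 → miss, evict 17, frames (13 98)
13 → hit
21 → miss, evict 13, frames (98 21)
98 → hit
21 → hit
29 → miss, evict 21, frames (98 29)
92 → miss, evict 98, frames (29 92)
29 → hit
98 → miss, evict 29, frames (92 98)
92 → hit
13 → miss, evict 98, frames (92 13)
92 → hit
Page faults: 12.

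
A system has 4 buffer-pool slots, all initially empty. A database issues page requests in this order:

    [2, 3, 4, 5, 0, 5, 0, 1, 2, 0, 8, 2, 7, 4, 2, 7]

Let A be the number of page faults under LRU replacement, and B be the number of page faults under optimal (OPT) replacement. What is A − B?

Under LRU: F F F F F . . F F . F . F F . . → 10 faults.
Under OPT: F F F F F . . F . . F . F . . . → 8 faults.
A − B = 10 − 8 = 2.

2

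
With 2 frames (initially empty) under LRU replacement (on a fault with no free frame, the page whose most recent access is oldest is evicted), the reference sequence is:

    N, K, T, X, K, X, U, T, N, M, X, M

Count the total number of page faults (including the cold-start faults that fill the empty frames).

10

N -> fault, frames [N]
K -> fault, frames [N, K]
T -> fault, evict N, frames [K, T]
X -> fault, evict K, frames [T, X]
K -> fault, evict T, frames [X, K]
X -> hit
U -> fault, evict K, frames [X, U]
T -> fault, evict X, frames [U, T]
N -> fault, evict U, frames [T, N]
M -> fault, evict T, frames [N, M]
X -> fault, evict N, frames [M, X]
M -> hit
Page faults: 10.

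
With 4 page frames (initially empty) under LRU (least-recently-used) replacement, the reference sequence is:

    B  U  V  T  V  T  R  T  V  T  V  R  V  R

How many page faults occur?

B -> fault, frames (B)
U -> fault, frames (B U)
V -> fault, frames (B U V)
T -> fault, frames (B U V T)
V -> hit
T -> hit
R -> fault, evict B, frames (U V T R)
T -> hit
V -> hit
T -> hit
V -> hit
R -> hit
V -> hit
R -> hit
Page faults: 5.

5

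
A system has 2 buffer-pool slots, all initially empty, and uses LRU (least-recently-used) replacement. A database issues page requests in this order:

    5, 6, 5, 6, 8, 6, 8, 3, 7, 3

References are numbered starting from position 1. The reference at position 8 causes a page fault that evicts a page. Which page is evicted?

6

pos 1: 5 → miss, frames (5)
pos 2: 6 → miss, frames (5 6)
pos 3: 5 → hit
pos 4: 6 → hit
pos 5: 8 → miss, evict 5, frames (6 8)
pos 6: 6 → hit
pos 7: 8 → hit
pos 8: 3 → miss, evict 6, frames (8 3)
At position 8, page 6 is evicted.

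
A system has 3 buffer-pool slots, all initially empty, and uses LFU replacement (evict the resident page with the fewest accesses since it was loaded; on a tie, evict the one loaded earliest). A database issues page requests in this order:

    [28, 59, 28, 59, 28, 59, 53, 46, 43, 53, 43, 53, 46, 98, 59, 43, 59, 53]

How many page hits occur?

6

28: fault, frames {28}
59: fault, frames {28,59}
28: hit
59: hit
28: hit
59: hit
53: fault, frames {28,59,53}
46: fault, evict 53, frames {28,59,46}
43: fault, evict 46, frames {28,59,43}
53: fault, evict 43, frames {28,59,53}
43: fault, evict 53, frames {28,59,43}
53: fault, evict 43, frames {28,59,53}
46: fault, evict 53, frames {28,59,46}
98: fault, evict 46, frames {28,59,98}
59: hit
43: fault, evict 98, frames {28,59,43}
59: hit
53: fault, evict 43, frames {28,59,53}
Hits: 6.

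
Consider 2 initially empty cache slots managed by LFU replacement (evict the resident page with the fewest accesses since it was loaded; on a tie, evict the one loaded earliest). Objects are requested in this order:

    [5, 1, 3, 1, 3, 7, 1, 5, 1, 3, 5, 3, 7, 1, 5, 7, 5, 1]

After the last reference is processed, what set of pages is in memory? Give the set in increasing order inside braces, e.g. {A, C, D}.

{1, 3}

5: miss, frames (5)
1: miss, frames (5 1)
3: miss, evict 5, frames (1 3)
1: hit
3: hit
7: miss, evict 1, frames (3 7)
1: miss, evict 7, frames (3 1)
5: miss, evict 1, frames (3 5)
1: miss, evict 5, frames (3 1)
3: hit
5: miss, evict 1, frames (3 5)
3: hit
7: miss, evict 5, frames (3 7)
1: miss, evict 7, frames (3 1)
5: miss, evict 1, frames (3 5)
7: miss, evict 5, frames (3 7)
5: miss, evict 7, frames (3 5)
1: miss, evict 5, frames (3 1)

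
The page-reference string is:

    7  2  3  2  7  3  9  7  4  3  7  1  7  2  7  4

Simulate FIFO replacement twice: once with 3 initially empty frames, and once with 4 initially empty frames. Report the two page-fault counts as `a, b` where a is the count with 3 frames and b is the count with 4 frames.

3 frames: F F F . . . F F F F . F F F . F → 11 faults.
4 frames: F F F . . . F . F . F F . F . . → 8 faults.
8 < 11: adding a frame reduced faults, as is typical.

11, 8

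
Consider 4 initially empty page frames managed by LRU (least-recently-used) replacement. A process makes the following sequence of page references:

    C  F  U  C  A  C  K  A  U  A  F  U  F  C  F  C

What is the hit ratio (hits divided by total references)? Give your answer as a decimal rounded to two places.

0.56

C → miss, frames (C)
F → miss, frames (C F)
U → miss, frames (C F U)
C → hit
A → miss, frames (F U C A)
C → hit
K → miss, evict F, frames (U A C K)
A → hit
U → hit
A → hit
F → miss, evict C, frames (K U A F)
U → hit
F → hit
C → miss, evict K, frames (A U F C)
F → hit
C → hit
Hits: 9 of 16 references → 9/16 = 0.5625.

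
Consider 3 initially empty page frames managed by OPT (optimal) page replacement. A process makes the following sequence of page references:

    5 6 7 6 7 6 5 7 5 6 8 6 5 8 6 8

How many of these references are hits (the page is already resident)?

12

5: fault, frames [5]
6: fault, frames [5, 6]
7: fault, frames [5, 6, 7]
6: hit
7: hit
6: hit
5: hit
7: hit
5: hit
6: hit
8: fault, evict 7, frames [5, 6, 8]
6: hit
5: hit
8: hit
6: hit
8: hit
Hits: 12.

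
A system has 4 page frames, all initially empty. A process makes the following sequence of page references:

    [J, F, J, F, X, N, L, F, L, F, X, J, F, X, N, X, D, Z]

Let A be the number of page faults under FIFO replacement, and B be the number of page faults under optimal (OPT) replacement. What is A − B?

Under FIFO: F F . . F F F . . . . F F F F . F F → 11 faults.
Under OPT: F F . . F F F . . . . . . . F . F F → 8 faults.
A − B = 11 − 8 = 3.

3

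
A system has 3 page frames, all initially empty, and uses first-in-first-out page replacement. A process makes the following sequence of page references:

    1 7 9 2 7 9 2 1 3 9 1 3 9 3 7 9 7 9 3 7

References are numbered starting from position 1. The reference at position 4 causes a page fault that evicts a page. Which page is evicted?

1

pos 1: 1: miss, frames [1]
pos 2: 7: miss, frames [1, 7]
pos 3: 9: miss, frames [1, 7, 9]
pos 4: 2: miss, evict 1, frames [7, 9, 2]
At position 4, page 1 is evicted.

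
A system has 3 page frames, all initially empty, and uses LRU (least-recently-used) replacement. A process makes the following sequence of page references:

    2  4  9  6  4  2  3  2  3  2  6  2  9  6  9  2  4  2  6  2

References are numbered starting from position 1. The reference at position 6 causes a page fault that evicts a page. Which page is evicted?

pos 1: 2 -> miss, frames [2]
pos 2: 4 -> miss, frames [2, 4]
pos 3: 9 -> miss, frames [2, 4, 9]
pos 4: 6 -> miss, evict 2, frames [4, 9, 6]
pos 5: 4 -> hit
pos 6: 2 -> miss, evict 9, frames [6, 4, 2]
At position 6, page 9 is evicted.

9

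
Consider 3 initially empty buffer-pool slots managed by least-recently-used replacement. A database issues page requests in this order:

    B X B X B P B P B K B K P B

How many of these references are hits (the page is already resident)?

10

B → fault, frames (B)
X → fault, frames (B X)
B → hit
X → hit
B → hit
P → fault, frames (X B P)
B → hit
P → hit
B → hit
K → fault, evict X, frames (P B K)
B → hit
K → hit
P → hit
B → hit
Hits: 10.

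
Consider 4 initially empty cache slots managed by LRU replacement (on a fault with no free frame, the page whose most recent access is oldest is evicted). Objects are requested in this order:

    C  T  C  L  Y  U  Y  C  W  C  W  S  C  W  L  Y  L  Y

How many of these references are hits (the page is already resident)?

C -> fault, frames [C]
T -> fault, frames [C, T]
C -> hit
L -> fault, frames [T, C, L]
Y -> fault, frames [T, C, L, Y]
U -> fault, evict T, frames [C, L, Y, U]
Y -> hit
C -> hit
W -> fault, evict L, frames [U, Y, C, W]
C -> hit
W -> hit
S -> fault, evict U, frames [Y, C, W, S]
C -> hit
W -> hit
L -> fault, evict Y, frames [S, C, W, L]
Y -> fault, evict S, frames [C, W, L, Y]
L -> hit
Y -> hit
Hits: 9.

9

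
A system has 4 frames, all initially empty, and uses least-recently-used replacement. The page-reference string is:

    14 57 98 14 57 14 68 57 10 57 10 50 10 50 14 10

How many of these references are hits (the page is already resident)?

14 -> miss, frames [14]
57 -> miss, frames [14, 57]
98 -> miss, frames [14, 57, 98]
14 -> hit
57 -> hit
14 -> hit
68 -> miss, frames [98, 57, 14, 68]
57 -> hit
10 -> miss, evict 98, frames [14, 68, 57, 10]
57 -> hit
10 -> hit
50 -> miss, evict 14, frames [68, 57, 10, 50]
10 -> hit
50 -> hit
14 -> miss, evict 68, frames [57, 10, 50, 14]
10 -> hit
Hits: 9.

9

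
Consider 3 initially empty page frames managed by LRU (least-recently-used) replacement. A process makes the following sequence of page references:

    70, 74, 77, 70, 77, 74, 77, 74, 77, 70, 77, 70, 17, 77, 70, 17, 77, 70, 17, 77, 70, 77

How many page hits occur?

18

70: miss, frames [70]
74: miss, frames [70, 74]
77: miss, frames [70, 74, 77]
70: hit
77: hit
74: hit
77: hit
74: hit
77: hit
70: hit
77: hit
70: hit
17: miss, evict 74, frames [77, 70, 17]
77: hit
70: hit
17: hit
77: hit
70: hit
17: hit
77: hit
70: hit
77: hit
Hits: 18.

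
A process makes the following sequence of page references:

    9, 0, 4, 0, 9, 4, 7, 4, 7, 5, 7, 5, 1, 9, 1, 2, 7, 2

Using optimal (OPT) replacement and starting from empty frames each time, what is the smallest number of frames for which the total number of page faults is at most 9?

3

f=1: 18 faults
f=2: 10 faults
f=3: 7 faults
f=4: 7 faults
f=5: 7 faults
f=6: 7 faults
f=7: 7 faults
Smallest f with faults ≤ 9 is 3.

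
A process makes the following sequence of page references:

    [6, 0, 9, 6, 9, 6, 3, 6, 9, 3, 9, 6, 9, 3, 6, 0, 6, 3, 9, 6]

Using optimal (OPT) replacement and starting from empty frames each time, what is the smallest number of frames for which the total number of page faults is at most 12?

f=1: 20 faults
f=2: 10 faults
f=3: 6 faults
f=4: 4 faults
Smallest f with faults ≤ 12 is 2.

2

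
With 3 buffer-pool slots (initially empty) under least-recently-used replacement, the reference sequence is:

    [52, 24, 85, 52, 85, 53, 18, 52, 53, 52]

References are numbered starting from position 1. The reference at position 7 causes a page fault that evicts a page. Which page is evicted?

52

pos 1: 52 → fault, frames (52)
pos 2: 24 → fault, frames (52 24)
pos 3: 85 → fault, frames (52 24 85)
pos 4: 52 → hit
pos 5: 85 → hit
pos 6: 53 → fault, evict 24, frames (52 85 53)
pos 7: 18 → fault, evict 52, frames (85 53 18)
At position 7, page 52 is evicted.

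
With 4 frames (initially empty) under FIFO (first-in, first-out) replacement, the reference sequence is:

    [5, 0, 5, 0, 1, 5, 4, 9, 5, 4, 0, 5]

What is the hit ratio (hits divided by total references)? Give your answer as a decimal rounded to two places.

5 -> fault, frames (5)
0 -> fault, frames (5 0)
5 -> hit
0 -> hit
1 -> fault, frames (5 0 1)
5 -> hit
4 -> fault, frames (5 0 1 4)
9 -> fault, evict 5, frames (0 1 4 9)
5 -> fault, evict 0, frames (1 4 9 5)
4 -> hit
0 -> fault, evict 1, frames (4 9 5 0)
5 -> hit
Hits: 5 of 12 references → 5/12 = 0.4167.

0.42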